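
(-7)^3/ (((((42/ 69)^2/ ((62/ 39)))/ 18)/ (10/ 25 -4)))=6198822/65 = 95366.49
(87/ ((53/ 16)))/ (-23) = -1392/1219 = -1.14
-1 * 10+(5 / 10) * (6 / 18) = -59/6 = -9.83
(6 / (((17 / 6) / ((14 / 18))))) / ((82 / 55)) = 770/697 = 1.10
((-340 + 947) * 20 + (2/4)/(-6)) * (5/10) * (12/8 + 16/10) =4516049/240 = 18816.87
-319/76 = -4.20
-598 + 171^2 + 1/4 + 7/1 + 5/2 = 114611/4 = 28652.75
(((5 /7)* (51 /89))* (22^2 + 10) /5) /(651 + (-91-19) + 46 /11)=0.07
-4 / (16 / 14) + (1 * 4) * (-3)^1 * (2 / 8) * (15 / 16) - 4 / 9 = -973/144 = -6.76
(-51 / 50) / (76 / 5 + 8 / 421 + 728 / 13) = -7157/499720 = -0.01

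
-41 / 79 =-0.52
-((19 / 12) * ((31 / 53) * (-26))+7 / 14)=3749/159 = 23.58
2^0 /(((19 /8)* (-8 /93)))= -93/19 = -4.89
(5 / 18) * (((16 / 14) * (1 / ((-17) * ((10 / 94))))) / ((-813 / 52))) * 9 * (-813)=-9776/119 = -82.15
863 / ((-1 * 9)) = -863/9 = -95.89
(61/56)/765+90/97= 0.93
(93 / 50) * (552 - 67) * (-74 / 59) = -333777/295 = -1131.45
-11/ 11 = -1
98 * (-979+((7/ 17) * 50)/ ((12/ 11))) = -4798717/51 = -94092.49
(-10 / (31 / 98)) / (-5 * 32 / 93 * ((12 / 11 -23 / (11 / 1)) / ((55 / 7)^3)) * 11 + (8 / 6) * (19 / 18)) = -40020750/1831117 = -21.86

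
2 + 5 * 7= 37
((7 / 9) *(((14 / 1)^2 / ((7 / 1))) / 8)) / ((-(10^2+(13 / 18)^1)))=-1/37 = -0.03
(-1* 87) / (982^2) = -87/964324 = 0.00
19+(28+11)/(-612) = 3863/204 = 18.94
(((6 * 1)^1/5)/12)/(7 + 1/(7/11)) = 7/600 = 0.01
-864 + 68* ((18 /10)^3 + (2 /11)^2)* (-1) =-19100212/15125 = -1262.82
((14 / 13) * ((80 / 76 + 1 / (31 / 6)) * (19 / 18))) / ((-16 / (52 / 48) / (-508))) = 326263/6696 = 48.73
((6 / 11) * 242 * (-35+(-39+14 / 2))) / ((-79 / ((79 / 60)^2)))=58223/300 = 194.08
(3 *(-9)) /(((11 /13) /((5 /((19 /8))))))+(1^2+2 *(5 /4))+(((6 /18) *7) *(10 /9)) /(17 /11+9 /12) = -71297119/1139886 = -62.55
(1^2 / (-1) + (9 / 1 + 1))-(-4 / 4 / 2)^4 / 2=287/32 = 8.97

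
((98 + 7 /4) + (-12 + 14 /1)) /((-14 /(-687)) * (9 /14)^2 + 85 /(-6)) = -1957263/272348 = -7.19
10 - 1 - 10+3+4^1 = 6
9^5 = 59049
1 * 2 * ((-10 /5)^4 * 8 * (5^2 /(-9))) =-6400/9 = -711.11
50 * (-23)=-1150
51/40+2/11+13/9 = 11489/3960 = 2.90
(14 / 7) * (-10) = -20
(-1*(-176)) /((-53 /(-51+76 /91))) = 803440/4823 = 166.59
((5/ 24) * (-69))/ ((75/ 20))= -23/6 = -3.83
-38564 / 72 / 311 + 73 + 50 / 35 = 72.71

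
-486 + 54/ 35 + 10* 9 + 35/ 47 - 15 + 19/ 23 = -407.89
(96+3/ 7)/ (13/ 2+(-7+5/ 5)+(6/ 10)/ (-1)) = -6750/7 = -964.29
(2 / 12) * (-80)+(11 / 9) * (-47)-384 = -4093/9 = -454.78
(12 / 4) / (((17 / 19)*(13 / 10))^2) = 108300/48841 = 2.22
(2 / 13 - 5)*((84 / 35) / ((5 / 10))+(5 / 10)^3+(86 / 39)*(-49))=3378417/6760 = 499.77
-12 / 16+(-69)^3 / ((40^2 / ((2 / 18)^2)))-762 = -3673367/4800 = -765.28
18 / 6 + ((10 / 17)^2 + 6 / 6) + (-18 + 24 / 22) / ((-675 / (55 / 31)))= 57098/13005 = 4.39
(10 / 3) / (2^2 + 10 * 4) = 5/66 = 0.08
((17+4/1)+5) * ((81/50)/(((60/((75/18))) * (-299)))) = -0.01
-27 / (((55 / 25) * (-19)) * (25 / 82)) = 2214/1045 = 2.12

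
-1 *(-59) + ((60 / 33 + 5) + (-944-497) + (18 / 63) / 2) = -105878/77 = -1375.04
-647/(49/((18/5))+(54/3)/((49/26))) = -570654/20429 = -27.93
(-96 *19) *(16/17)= -29184/17 = -1716.71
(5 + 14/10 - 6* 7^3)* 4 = -41032/5 = -8206.40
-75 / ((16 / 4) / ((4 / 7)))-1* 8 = -131/7 = -18.71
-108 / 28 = -27/7 = -3.86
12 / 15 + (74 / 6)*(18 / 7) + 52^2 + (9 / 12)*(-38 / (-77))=2736.88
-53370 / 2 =-26685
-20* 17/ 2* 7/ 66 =-595/33 = -18.03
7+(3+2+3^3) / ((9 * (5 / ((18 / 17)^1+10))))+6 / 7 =84187/5355 = 15.72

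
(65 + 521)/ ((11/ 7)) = 4102/11 = 372.91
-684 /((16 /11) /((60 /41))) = -28215/41 = -688.17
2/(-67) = -2/67 = -0.03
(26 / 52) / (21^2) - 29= -25577/882 = -29.00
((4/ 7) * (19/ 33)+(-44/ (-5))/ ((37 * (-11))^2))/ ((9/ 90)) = 1040608/316239 = 3.29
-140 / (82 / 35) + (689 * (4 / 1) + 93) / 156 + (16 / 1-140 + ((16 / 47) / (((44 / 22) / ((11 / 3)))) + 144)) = -6273521/300612 = -20.87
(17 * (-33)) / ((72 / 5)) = -935/24 = -38.96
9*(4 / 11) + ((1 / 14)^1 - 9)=-871/154 = -5.66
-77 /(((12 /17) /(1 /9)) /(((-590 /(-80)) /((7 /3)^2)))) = -11033/672 = -16.42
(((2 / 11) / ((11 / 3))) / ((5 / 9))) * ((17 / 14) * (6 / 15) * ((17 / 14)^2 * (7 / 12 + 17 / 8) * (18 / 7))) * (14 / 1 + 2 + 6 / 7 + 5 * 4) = 667367181/40672940 = 16.41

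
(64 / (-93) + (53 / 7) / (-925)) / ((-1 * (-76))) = -419329/45765300 = -0.01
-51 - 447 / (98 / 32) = -9651/49 = -196.96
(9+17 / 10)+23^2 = 5397/10 = 539.70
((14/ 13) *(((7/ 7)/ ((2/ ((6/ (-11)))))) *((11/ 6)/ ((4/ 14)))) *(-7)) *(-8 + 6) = -343/13 = -26.38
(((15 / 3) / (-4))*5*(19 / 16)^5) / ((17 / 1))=-61902475/71303168 = -0.87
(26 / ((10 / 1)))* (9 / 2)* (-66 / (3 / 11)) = -14157/5 = -2831.40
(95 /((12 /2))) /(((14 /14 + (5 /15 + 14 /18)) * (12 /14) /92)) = 805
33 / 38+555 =21123/38 = 555.87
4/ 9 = 0.44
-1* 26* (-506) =13156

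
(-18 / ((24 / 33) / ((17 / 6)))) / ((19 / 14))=-3927/76 = -51.67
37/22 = 1.68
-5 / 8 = -0.62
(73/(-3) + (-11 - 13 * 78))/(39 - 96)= 3148/171 = 18.41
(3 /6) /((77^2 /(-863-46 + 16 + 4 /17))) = -15177/201586 = -0.08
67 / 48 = 1.40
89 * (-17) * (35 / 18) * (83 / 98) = -2491.65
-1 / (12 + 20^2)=-1/412 = 0.00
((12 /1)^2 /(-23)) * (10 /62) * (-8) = 5760/713 = 8.08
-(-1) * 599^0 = 1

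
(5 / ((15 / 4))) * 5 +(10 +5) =65/3 = 21.67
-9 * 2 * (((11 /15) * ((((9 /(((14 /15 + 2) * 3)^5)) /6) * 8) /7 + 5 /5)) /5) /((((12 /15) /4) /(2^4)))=-865838301/4099480 = -211.21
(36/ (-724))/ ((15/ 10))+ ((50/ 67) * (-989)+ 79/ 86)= -768815239/1042922 = -737.17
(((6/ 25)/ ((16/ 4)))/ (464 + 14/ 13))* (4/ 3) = 13/75575 = 0.00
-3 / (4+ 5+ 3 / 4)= -4/13 = -0.31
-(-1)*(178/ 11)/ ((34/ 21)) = 1869/187 = 9.99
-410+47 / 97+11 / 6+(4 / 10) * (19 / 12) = -592256/1455 = -407.05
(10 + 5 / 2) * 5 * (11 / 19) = 1375/38 = 36.18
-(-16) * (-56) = -896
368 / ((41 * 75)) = 368/3075 = 0.12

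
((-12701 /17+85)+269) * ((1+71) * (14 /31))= -6736464/527 = -12782.66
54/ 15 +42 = 45.60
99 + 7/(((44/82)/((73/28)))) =11705/88 = 133.01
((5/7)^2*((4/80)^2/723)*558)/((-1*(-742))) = 93/70098224 = 0.00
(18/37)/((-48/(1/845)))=-3/250120 = 0.00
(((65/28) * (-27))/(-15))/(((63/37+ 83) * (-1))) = -4329/87752 = -0.05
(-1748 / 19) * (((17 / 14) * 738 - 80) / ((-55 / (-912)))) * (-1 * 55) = 479343552/7 = 68477650.29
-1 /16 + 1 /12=1/48 = 0.02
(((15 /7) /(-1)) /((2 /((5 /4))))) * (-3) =225/56 = 4.02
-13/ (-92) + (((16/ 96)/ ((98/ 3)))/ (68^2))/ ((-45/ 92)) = 33136211/234506160 = 0.14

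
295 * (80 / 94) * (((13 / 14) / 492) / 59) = 0.01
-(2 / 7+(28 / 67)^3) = -0.36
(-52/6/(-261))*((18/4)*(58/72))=13/108 = 0.12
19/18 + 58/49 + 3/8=9223/3528 = 2.61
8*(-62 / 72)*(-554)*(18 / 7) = 68696/7 = 9813.71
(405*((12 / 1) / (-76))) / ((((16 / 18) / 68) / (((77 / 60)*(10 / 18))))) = -530145/152 = -3487.80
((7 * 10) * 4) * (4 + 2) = 1680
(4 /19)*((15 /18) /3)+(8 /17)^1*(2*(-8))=-21718/2907 = -7.47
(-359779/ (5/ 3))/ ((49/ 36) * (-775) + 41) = 38856132/182495 = 212.92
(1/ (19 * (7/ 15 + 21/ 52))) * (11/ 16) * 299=641355/51604 = 12.43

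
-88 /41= -2.15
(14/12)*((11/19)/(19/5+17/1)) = 385/11856 = 0.03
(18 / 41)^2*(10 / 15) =216/1681 = 0.13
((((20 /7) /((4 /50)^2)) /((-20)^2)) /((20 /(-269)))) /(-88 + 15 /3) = 6725/37184 = 0.18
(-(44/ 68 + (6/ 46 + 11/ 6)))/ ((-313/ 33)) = 67375/244766 = 0.28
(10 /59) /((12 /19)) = 95/354 = 0.27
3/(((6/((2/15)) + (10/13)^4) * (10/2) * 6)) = 28561/12952450 = 0.00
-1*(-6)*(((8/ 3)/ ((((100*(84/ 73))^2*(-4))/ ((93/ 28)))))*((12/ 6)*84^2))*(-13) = 6442761/35000 = 184.08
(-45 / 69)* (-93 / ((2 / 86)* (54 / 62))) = 206615/69 = 2994.42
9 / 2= 4.50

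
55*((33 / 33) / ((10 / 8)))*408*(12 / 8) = 26928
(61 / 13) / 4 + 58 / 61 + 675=677.12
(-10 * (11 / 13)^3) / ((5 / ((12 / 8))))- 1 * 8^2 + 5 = -133616/2197 = -60.82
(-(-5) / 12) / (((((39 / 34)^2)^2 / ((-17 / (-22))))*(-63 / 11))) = -14198570/437240349 = -0.03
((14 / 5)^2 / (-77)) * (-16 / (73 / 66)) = 2688/1825 = 1.47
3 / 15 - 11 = -54/5 = -10.80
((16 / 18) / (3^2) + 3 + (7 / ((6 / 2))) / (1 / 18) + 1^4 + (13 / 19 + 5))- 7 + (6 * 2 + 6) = 96623/1539 = 62.78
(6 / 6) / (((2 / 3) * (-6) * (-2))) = 1/8 = 0.12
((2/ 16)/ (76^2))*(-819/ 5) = -819/231040 = 0.00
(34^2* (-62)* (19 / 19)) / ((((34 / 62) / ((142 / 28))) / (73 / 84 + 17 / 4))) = -498768610/147 = -3392983.74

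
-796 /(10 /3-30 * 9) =2.98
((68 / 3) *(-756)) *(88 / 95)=-1507968/95 = -15873.35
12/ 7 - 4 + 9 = 47/7 = 6.71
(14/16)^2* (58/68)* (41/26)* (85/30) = 58261/19968 = 2.92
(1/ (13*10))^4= 1/285610000 = 0.00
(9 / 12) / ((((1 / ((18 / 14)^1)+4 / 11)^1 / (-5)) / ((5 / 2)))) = -7425/904 = -8.21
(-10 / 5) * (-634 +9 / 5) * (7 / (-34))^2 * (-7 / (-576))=1084223/1664640 = 0.65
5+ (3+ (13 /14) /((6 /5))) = 737/84 = 8.77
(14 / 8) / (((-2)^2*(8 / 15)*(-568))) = -105/72704 = 0.00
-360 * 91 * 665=-21785400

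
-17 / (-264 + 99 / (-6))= 2/33 = 0.06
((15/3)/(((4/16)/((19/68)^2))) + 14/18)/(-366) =-24337/3807864 = -0.01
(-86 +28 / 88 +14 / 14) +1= -1841/22 = -83.68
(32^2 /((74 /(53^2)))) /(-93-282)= -1438208/13875 = -103.65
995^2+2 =990027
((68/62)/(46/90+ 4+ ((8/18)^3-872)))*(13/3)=-31590/5765411 = -0.01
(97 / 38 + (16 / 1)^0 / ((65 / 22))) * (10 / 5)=7141/1235 = 5.78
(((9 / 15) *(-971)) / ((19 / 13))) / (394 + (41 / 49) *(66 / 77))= -12989067/12861860 = -1.01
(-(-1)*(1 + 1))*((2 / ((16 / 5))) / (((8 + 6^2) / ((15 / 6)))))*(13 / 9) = 325/3168 = 0.10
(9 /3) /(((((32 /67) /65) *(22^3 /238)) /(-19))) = -29539965/170368 = -173.39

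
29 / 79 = 0.37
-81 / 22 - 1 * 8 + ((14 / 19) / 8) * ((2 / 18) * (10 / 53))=-1164403/99693 = -11.68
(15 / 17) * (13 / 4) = 195/68 = 2.87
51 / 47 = 1.09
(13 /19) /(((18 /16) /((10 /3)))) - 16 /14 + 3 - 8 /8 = 10358/3591 = 2.88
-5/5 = -1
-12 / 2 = -6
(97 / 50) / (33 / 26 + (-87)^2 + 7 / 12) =7566/29526325 = 0.00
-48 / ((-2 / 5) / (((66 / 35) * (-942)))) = -1492128/7 = -213161.14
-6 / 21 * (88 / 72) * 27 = -66/7 = -9.43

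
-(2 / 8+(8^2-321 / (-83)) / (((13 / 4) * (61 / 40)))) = -3670939/263276 = -13.94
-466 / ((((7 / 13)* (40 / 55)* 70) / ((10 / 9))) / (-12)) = 33319/147 = 226.66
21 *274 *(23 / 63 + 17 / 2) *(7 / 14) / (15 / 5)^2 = 153029/54 = 2833.87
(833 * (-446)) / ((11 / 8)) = -2972144/11 = -270194.91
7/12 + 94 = 1135/12 = 94.58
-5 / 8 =-0.62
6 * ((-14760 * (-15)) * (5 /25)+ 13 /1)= 265758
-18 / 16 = -9/8 = -1.12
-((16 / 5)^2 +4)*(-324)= 115344/25 = 4613.76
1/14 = 0.07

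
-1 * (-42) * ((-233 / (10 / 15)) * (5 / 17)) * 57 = -4183515/17 = -246089.12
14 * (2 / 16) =7/4 = 1.75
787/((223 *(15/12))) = 3148/1115 = 2.82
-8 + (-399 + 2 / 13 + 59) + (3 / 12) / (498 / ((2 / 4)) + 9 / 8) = -36071968/103701 = -347.85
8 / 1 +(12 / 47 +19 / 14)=9.61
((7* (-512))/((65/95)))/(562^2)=-17024/1026493 = -0.02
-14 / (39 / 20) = -280/39 = -7.18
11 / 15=0.73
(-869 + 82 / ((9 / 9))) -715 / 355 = -56020/71 = -789.01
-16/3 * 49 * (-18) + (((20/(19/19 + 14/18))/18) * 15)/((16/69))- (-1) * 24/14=4252545/896 = 4746.14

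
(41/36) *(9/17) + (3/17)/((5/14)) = 1.10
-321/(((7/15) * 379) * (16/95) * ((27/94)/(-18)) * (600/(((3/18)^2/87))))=95551/265894272 = 0.00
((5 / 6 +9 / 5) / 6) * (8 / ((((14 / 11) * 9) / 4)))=3476/2835 = 1.23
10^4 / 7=10000/7 = 1428.57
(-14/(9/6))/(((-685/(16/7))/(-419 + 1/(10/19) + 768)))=112288/10275 = 10.93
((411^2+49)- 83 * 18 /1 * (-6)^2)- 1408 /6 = 344854/3 = 114951.33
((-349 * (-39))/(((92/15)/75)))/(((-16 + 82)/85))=433850625/2024 = 214353.08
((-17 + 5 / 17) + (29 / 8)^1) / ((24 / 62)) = -18383/544 = -33.79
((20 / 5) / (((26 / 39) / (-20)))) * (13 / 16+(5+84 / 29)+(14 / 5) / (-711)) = -14359259/13746 = -1044.61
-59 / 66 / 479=-59/31614 = 0.00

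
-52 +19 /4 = -189/4 = -47.25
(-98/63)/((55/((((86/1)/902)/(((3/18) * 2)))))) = -602/74415 = -0.01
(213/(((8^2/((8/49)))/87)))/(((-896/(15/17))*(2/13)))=-3613545/11941888 = -0.30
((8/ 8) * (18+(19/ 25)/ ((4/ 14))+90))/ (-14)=-5533/700 = -7.90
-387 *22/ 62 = -4257/31 = -137.32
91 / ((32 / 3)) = 273/32 = 8.53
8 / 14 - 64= -444/7 = -63.43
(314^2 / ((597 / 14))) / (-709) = -1380344/423273 = -3.26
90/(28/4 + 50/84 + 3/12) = 7560/659 = 11.47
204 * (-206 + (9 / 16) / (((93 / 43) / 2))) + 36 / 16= -5197539/124 = -41915.64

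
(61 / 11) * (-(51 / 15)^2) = -17629/275 = -64.11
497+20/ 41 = 20397/41 = 497.49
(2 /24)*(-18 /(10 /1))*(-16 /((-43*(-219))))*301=28/365 = 0.08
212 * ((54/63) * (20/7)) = 25440/49 = 519.18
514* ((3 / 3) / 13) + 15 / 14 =7391/182 = 40.61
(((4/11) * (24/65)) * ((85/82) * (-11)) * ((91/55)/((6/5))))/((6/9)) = -1428/451 = -3.17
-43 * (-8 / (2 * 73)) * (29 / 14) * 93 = 231942/511 = 453.90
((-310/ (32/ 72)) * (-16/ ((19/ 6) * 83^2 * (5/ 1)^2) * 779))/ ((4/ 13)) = 1784484/34445 = 51.81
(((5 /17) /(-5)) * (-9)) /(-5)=-9/85 = -0.11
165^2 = 27225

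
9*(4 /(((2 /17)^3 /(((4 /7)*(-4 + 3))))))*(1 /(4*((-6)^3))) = 4913/336 = 14.62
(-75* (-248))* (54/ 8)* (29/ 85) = 728190/17 = 42834.71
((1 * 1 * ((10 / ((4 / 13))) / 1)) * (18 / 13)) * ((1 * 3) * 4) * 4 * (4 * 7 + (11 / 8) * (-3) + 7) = 66690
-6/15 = -2/5 = -0.40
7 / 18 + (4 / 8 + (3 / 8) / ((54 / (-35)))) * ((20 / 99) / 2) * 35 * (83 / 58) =698201/413424 = 1.69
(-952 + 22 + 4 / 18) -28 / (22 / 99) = -9502/9 = -1055.78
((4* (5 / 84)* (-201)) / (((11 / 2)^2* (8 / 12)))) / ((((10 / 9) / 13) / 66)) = -141102/77 = -1832.49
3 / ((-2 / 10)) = -15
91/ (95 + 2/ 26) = 1183/1236 = 0.96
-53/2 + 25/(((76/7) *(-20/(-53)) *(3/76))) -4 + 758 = 10585/12 = 882.08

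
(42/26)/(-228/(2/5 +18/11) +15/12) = -147/10075 = -0.01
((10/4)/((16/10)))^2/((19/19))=625/256 = 2.44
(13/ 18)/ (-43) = -13/774 = -0.02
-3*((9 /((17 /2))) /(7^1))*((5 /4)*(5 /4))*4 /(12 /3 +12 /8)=-675/1309 = -0.52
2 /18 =1/9 = 0.11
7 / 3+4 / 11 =89/33 = 2.70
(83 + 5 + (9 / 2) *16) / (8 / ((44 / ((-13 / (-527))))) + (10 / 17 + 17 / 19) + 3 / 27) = 991287/9904 = 100.09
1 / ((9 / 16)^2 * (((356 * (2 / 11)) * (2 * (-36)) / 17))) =-748/64881 = -0.01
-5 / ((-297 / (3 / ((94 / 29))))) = 145/9306 = 0.02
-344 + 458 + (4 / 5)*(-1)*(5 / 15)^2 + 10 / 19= 97844/855 = 114.44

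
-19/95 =-1/5 = -0.20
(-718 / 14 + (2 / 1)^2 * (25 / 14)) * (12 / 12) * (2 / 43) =-618/301 = -2.05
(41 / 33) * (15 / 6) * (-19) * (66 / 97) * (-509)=1982555/97 = 20438.71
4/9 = 0.44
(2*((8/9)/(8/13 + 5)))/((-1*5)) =-208/3285 = -0.06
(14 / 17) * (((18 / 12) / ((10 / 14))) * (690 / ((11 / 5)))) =101430/187 = 542.41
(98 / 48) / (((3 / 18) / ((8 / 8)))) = 49/4 = 12.25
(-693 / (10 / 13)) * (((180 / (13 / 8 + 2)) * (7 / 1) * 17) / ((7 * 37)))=-22054032/1073 = -20553.62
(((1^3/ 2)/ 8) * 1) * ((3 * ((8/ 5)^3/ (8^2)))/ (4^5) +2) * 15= 96009/51200 = 1.88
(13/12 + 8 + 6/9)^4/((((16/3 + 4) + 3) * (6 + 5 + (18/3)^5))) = 533871/5673728 = 0.09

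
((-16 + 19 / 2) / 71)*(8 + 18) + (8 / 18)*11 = 1603/639 = 2.51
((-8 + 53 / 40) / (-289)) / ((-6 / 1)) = -89/23120 = 0.00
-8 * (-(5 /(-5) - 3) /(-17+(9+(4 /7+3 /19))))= 4.40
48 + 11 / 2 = 107/2 = 53.50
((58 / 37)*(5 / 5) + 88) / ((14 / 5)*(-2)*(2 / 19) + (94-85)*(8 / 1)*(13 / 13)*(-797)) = -157415/100853416 = 0.00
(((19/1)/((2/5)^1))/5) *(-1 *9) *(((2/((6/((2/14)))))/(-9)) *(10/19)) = 5/21 = 0.24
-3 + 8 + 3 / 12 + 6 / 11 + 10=695/44 = 15.80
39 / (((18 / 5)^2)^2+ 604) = 0.05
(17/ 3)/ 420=0.01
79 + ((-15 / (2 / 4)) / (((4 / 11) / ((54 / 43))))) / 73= 243526/3139 = 77.58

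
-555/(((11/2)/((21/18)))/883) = -1143485/11 = -103953.18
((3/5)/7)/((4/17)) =51/140 = 0.36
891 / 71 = 12.55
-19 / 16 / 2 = -19/32 = -0.59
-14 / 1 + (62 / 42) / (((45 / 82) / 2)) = -8146/945 = -8.62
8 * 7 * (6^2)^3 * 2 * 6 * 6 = 188116992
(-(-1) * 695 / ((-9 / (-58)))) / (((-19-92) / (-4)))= 161240/999 = 161.40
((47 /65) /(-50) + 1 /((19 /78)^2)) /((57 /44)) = 434632726/33437625 = 13.00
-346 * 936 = -323856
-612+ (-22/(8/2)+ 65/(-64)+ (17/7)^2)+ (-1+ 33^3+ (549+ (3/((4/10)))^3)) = 113818791/3136 = 36294.26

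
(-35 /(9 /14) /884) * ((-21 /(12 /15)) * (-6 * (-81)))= 694575/884 = 785.72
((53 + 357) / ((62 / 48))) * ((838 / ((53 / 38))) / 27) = 104448320/14787 = 7063.52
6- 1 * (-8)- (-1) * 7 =21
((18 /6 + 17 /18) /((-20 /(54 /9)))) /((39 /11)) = -781/2340 = -0.33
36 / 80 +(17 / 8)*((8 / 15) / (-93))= 2443/5580 = 0.44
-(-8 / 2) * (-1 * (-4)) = 16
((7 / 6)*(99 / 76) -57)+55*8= 58447/152 = 384.52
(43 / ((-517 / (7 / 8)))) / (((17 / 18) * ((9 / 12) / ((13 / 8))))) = -11739/70312 = -0.17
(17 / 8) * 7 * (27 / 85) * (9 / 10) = 1701/400 = 4.25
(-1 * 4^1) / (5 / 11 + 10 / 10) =-11/4 = -2.75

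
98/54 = 49/27 = 1.81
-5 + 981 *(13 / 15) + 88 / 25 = 21218/25 = 848.72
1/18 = 0.06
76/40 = 19/10 = 1.90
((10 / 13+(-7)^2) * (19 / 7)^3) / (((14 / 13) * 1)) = 4437773/4802 = 924.15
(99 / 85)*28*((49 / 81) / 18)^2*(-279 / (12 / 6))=-5731187/1115370 = -5.14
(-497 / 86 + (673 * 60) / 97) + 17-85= 2857215/8342 = 342.51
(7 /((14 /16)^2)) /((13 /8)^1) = 5.63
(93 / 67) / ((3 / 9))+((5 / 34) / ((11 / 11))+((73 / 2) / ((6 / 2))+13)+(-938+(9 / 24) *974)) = -7425443/13668 = -543.27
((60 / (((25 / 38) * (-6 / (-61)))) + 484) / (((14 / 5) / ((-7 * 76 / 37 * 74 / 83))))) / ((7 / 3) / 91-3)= 2172.20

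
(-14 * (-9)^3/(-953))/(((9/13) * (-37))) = 0.42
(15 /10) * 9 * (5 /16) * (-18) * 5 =-6075/16 = -379.69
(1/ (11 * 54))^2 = 1/352836 = 0.00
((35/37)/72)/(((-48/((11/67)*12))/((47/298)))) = -18095/212757696 = 0.00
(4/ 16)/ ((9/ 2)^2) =1/81 = 0.01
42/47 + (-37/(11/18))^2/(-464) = -4622271/659692 = -7.01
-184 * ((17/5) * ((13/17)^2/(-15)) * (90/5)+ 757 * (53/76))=-780820606/8075 = -96696.05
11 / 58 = 0.19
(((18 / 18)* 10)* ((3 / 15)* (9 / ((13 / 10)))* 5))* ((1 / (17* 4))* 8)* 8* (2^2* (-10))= -576000/221 = -2606.33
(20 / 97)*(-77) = -1540/97 = -15.88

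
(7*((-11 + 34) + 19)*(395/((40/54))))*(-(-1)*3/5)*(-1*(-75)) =14109795/2 = 7054897.50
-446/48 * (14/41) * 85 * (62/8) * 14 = -28792645/984 = -29260.82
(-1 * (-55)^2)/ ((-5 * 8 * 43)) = 605/344 = 1.76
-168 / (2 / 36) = -3024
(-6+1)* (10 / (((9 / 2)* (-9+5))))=25/9 = 2.78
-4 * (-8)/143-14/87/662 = 920503/4117971 = 0.22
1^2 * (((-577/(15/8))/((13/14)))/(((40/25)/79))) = -638162/39 = -16363.13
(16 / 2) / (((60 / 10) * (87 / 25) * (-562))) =-50/73341 = 0.00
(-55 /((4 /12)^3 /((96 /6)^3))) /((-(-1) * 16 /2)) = -760320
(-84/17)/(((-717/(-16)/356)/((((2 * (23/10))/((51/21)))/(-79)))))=25677568/27283045 = 0.94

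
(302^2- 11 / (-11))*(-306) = -27908730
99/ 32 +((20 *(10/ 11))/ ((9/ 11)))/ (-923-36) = 848069/276192 = 3.07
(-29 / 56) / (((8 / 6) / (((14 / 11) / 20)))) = -87/3520 = -0.02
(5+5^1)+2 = 12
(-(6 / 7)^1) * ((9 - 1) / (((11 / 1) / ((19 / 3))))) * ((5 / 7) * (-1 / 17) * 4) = 6080/9163 = 0.66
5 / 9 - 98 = -877/9 = -97.44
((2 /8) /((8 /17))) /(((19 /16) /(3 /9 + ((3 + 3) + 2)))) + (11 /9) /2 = 742/171 = 4.34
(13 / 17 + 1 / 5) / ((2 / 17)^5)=3424361/80 = 42804.51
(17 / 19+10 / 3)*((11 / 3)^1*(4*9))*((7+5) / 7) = 127248/133 = 956.75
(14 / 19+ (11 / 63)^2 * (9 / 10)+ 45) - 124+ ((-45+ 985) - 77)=65755399/83790 = 784.76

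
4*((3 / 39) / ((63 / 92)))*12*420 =29440/13 = 2264.62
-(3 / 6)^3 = -1/8 = -0.12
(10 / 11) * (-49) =-490/11 = -44.55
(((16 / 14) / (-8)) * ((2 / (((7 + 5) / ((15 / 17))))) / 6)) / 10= -1/2856 = 0.00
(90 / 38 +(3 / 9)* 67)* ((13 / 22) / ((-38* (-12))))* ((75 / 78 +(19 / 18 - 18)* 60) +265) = -234220/9747 = -24.03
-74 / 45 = -1.64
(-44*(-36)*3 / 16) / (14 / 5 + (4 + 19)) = 495/43 = 11.51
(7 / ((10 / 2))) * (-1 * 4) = -28/5 = -5.60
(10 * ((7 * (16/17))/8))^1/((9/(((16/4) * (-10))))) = -5600/153 = -36.60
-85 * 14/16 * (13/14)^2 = -14365/224 = -64.13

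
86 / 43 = 2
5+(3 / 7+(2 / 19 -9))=-3.47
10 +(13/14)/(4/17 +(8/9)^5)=124105109/11105528 = 11.18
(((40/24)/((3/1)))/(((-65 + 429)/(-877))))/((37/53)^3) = -652825645/165939228 = -3.93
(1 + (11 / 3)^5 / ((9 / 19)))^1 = 3062156/2187 = 1400.16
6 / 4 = 3/2 = 1.50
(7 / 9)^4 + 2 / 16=0.49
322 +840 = 1162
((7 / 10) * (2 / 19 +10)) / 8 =84/95 = 0.88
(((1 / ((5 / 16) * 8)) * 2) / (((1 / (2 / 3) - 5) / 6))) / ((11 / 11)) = -48/35 = -1.37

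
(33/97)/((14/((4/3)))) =22/679 = 0.03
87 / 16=5.44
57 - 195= -138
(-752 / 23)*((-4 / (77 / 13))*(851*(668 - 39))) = 910067392/77 = 11819057.04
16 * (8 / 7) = 128/7 = 18.29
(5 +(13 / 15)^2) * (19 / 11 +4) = 9058/275 = 32.94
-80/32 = -5/2 = -2.50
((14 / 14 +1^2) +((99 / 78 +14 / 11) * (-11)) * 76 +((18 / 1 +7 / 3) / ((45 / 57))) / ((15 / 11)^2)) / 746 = -277626893/98192250 = -2.83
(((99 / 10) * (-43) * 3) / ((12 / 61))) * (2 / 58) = -259677/1160 = -223.86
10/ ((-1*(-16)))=5/8 = 0.62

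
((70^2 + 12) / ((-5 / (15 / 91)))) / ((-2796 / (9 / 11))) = 11052/233233 = 0.05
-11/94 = -0.12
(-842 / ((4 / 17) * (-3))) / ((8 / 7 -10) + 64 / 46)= -1152277/7212 = -159.77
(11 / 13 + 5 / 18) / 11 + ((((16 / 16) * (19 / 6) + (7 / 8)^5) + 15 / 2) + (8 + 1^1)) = 855330449/42172416 = 20.28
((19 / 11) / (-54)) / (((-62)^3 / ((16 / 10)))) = 19/88479270 = 0.00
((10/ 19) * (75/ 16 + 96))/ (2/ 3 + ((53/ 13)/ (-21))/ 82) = 30053205/376732 = 79.77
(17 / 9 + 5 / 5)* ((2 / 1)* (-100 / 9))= -5200/81 = -64.20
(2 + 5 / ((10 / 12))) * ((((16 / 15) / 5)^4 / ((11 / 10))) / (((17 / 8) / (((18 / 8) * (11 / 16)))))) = 131072/11953125 = 0.01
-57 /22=-2.59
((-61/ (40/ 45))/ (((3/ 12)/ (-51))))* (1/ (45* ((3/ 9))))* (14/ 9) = 7259/5 = 1451.80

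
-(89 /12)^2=-7921/144 = -55.01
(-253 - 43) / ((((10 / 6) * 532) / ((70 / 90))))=-74/285 = -0.26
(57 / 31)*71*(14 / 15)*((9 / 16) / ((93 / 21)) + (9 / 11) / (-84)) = 6042171/422840 = 14.29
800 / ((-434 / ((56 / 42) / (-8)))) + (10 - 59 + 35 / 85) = -534326/11067 = -48.28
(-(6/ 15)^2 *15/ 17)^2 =144/7225 = 0.02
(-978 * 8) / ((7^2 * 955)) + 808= 37802536/46795 = 807.83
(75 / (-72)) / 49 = -25/1176 = -0.02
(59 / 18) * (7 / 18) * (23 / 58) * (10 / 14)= 6785/18792 = 0.36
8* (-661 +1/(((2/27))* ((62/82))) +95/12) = -472610/93 = -5081.83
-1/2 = -0.50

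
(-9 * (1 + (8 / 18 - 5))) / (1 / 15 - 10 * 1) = -480/149 = -3.22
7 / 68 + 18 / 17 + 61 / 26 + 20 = 20781/884 = 23.51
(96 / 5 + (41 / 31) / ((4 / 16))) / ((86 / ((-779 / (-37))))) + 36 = 10356322/246605 = 42.00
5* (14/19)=70/19 = 3.68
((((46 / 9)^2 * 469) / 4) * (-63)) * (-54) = 10420242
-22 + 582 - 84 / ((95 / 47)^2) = 4868444/9025 = 539.44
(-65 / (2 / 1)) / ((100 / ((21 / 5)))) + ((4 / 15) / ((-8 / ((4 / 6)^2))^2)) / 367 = -24346373/17836200 = -1.36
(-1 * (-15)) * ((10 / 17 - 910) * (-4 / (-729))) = -309200/4131 = -74.85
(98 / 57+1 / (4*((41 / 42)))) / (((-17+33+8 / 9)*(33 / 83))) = 766339/2604976 = 0.29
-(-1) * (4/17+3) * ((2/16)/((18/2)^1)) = 55/1224 = 0.04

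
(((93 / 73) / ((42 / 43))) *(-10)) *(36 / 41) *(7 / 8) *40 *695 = -833791500/2993 = -278580.52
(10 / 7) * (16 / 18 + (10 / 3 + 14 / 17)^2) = 25.95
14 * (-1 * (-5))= 70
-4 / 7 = -0.57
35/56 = 0.62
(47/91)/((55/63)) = 423/715 = 0.59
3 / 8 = 0.38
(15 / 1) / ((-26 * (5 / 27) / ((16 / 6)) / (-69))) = 7452/13 = 573.23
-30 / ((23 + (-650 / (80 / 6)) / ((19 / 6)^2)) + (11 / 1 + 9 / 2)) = -21660/24287 = -0.89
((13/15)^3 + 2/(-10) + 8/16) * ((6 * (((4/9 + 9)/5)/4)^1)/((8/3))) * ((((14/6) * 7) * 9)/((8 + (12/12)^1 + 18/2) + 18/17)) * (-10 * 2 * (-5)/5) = 90899459/583200 = 155.86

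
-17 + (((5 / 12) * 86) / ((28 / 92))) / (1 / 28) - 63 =9650/3 = 3216.67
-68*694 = -47192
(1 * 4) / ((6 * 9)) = 2/27 = 0.07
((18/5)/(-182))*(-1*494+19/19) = 4437/455 = 9.75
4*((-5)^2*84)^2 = 17640000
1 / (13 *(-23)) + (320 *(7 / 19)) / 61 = 668601/346541 = 1.93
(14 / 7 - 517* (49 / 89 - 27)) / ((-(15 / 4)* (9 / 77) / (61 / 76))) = -635241068/25365 = -25044.00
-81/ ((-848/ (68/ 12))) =459/848 = 0.54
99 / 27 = 11/3 = 3.67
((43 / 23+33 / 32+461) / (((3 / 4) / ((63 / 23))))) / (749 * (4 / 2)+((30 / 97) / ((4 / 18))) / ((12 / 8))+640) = 695494947/878038432 = 0.79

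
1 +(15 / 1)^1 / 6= 7/2 = 3.50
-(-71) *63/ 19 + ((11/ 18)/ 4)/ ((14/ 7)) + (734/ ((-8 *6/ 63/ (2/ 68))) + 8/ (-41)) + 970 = 280558513/238374 = 1176.97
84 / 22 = 42/11 = 3.82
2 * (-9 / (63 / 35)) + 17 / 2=-3/2 = -1.50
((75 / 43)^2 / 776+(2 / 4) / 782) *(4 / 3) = 2558081/420762138 = 0.01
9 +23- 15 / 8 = 241/8 = 30.12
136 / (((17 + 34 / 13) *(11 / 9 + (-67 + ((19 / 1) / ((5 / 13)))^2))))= 1560/534281 = 0.00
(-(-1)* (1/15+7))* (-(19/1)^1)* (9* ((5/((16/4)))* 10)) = -15105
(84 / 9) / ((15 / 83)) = 2324/45 = 51.64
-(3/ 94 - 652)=61285/94 = 651.97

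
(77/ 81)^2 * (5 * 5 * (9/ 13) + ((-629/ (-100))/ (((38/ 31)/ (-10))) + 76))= 409996279/10803780 = 37.95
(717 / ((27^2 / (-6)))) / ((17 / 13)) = -4.51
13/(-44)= -13/44 = -0.30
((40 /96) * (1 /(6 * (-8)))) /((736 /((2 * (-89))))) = 445/211968 = 0.00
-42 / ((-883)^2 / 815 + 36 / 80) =-136920/3120223 = -0.04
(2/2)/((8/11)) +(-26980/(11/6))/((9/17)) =-7338197/264 = -27796.20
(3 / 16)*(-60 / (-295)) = 9/236 = 0.04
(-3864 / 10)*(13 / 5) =-25116/25 = -1004.64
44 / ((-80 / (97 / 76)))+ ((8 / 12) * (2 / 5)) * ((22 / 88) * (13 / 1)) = 751/4560 = 0.16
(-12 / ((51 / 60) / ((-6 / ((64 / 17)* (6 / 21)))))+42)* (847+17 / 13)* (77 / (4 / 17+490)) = 193678331/12038 = 16088.91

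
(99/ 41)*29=2871/41 = 70.02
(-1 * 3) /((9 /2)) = -2/3 = -0.67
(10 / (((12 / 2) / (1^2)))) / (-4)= -0.42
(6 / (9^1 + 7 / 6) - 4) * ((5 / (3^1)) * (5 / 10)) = -520/183 = -2.84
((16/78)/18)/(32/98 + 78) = 98/673569 = 0.00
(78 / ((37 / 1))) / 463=78/17131 = 0.00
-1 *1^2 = -1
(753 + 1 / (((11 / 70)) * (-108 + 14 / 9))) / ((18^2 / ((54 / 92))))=1.36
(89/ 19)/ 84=89/1596 = 0.06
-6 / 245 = -0.02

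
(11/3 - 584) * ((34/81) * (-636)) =12549128/81 = 154927.51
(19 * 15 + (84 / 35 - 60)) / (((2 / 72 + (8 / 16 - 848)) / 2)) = -81864/152545 = -0.54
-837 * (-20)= 16740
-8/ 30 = -4/15 = -0.27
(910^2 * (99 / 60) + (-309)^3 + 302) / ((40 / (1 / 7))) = -100489.15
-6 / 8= -3/4 = -0.75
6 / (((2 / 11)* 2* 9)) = 11/6 = 1.83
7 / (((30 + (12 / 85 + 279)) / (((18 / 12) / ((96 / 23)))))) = 13685/1681728 = 0.01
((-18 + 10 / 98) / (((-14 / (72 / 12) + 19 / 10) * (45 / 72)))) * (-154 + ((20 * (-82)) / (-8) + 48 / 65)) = 141568848/41405 = 3419.12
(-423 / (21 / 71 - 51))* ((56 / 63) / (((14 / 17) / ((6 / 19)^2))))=56729/63175 = 0.90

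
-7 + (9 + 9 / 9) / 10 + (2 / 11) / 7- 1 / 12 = -5597/924 = -6.06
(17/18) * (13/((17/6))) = 13/3 = 4.33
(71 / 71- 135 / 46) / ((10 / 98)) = -4361/230 = -18.96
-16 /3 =-5.33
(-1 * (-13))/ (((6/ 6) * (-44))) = -13/44 = -0.30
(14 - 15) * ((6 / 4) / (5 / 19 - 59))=19/744 = 0.03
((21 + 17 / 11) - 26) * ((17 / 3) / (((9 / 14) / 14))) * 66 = -253232/9 = -28136.89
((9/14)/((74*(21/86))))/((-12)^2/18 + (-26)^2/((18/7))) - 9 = -79560531/8840188 = -9.00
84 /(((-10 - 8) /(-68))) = 952/3 = 317.33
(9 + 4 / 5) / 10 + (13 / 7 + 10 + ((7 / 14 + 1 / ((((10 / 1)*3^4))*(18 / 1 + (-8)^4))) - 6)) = 855744947/116631900 = 7.34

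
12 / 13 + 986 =12830/13 = 986.92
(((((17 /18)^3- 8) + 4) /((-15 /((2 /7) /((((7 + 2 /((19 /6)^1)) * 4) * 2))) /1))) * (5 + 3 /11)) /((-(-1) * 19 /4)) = 3683/3367980 = 0.00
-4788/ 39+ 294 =171.23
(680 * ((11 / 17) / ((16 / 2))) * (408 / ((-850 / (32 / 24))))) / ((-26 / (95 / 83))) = 1672/1079 = 1.55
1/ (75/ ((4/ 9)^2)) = 16/6075 = 0.00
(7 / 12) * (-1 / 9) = -7/108 = -0.06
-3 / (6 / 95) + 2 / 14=-663/14 = -47.36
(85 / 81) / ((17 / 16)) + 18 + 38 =4616/81 = 56.99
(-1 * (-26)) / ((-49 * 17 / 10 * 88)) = -65/18326 = 0.00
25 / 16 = 1.56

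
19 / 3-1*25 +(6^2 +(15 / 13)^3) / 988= -121308215/6511908 = -18.63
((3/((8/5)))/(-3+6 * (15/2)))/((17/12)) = 15/476 = 0.03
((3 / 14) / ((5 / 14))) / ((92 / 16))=12/115 = 0.10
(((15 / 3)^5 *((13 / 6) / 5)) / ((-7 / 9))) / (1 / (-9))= 219375/14 = 15669.64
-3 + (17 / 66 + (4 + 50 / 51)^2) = 1262425/57222 = 22.06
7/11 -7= -70/11 = -6.36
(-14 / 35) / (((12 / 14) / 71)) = -497/15 = -33.13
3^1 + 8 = 11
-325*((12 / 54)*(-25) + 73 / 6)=-38675/18 = -2148.61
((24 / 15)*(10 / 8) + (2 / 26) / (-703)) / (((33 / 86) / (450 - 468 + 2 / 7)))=-27843704/301587 = -92.32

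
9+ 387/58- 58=-2455/58 = -42.33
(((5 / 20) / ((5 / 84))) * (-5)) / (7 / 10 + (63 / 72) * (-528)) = 30/659 = 0.05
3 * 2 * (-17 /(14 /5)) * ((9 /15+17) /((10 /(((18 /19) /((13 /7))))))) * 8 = -323136/1235 = -261.65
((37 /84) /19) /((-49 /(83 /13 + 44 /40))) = -5143/1452360 = 0.00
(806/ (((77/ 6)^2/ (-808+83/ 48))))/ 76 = -46789509/901208 = -51.92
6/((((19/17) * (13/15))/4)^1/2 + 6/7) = 85680/13969 = 6.13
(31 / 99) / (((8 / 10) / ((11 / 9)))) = 0.48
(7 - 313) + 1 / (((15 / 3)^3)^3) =-597656249/1953125 = -306.00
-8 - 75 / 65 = -119/13 = -9.15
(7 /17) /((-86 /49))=-343/1462 = -0.23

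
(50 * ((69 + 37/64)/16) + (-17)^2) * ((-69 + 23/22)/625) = -55.06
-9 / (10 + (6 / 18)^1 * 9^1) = -9/13 = -0.69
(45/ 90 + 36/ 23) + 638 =29443/46 = 640.07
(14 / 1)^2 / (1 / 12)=2352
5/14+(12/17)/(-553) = 0.36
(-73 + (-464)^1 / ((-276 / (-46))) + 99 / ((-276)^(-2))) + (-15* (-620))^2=282093821/3 = 94031273.67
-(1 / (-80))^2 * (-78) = 0.01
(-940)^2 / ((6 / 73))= 32251400/3 = 10750466.67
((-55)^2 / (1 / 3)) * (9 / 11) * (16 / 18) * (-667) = -4402200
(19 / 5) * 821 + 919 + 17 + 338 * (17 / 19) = 414031/95 = 4358.22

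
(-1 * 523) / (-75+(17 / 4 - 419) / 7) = 2092/537 = 3.90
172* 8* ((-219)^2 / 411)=21998112/137 = 160570.16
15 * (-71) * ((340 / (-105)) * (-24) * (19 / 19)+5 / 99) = -19131305/231 = -82819.50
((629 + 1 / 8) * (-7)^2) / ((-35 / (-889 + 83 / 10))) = 310279417/400 = 775698.54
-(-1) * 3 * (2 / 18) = 1/3 = 0.33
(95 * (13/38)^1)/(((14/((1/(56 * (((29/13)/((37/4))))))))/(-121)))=-3783065/181888 = -20.80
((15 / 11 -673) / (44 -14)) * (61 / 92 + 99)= -16935143/7590 = -2231.24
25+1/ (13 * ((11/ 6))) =3581/143 = 25.04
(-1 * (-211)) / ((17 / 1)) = 12.41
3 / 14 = 0.21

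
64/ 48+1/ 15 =7/5 = 1.40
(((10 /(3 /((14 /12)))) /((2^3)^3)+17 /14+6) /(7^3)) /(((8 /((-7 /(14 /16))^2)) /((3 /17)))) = 232949/7836864 = 0.03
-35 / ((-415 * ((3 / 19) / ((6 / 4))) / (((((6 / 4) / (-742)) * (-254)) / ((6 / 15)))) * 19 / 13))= 24765/35192 = 0.70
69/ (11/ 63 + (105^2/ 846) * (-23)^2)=408618/40826609 = 0.01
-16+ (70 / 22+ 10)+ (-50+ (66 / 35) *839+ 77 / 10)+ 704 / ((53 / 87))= 109885771/40810 = 2692.62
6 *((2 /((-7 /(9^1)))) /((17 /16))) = -14.52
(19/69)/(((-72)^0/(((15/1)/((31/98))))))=9310/713 = 13.06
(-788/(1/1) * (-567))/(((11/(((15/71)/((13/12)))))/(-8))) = -643386240/10153 = -63369.08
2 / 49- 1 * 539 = -26409/49 = -538.96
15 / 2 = 7.50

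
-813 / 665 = -1.22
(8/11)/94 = 4/517 = 0.01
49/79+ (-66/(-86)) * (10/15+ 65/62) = 407845/210614 = 1.94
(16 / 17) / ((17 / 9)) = 144/289 = 0.50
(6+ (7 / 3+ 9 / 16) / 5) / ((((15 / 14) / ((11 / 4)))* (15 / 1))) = 121583/108000 = 1.13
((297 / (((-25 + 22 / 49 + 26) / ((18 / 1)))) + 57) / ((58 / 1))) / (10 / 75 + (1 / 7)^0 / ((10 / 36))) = 3990015/230608 = 17.30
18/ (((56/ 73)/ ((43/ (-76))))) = -28251/2128 = -13.28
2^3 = 8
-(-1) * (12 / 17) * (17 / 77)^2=204/5929 = 0.03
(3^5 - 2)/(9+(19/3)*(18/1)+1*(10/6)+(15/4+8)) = 2892/1637 = 1.77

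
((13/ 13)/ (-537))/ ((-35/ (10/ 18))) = 1/33831 = 0.00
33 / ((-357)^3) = -11/15166431 = 0.00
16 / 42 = 8/21 = 0.38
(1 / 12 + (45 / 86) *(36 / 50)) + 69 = 179207/2580 = 69.46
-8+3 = -5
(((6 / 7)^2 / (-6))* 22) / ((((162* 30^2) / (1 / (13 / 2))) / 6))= -22/1289925 = 0.00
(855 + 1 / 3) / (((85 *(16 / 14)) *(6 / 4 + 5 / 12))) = 8981/1955 = 4.59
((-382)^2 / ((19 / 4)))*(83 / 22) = 24223384/209 = 115901.36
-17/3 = -5.67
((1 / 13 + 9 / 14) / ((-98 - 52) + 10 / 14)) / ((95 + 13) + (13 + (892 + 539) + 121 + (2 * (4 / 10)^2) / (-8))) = -655/227271616 = 0.00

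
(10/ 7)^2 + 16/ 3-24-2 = -2738/147 = -18.63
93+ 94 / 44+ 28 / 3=6895/66 = 104.47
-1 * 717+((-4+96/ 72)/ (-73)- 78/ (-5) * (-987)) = -17645009/1095 = -16114.16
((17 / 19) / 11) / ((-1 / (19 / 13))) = -17/143 = -0.12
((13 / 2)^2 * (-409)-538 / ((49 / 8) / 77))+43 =-24000.68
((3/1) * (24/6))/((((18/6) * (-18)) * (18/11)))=-11/81 = -0.14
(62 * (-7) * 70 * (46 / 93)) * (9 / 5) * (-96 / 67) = 38755.34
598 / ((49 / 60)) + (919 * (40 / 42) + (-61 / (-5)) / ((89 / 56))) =105655652/65415 = 1615.16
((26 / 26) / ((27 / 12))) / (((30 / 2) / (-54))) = -8/5 = -1.60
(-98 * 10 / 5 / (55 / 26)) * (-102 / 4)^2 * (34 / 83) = -112664916/4565 = -24680.16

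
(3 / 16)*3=9/16 = 0.56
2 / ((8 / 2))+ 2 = 2.50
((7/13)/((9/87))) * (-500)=-101500/39 = -2602.56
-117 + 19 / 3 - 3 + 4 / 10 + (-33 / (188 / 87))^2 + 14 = 71012399/530160 = 133.95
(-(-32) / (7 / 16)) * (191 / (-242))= -48896/847 = -57.73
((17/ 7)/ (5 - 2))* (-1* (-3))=17/7 = 2.43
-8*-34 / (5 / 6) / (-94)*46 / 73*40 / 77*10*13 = -39037440/264187 = -147.76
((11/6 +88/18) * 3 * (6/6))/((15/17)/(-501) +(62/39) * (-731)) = -4465747/257338706 = -0.02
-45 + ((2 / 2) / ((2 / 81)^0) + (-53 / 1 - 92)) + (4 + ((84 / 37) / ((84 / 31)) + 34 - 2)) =-5630/37 = -152.16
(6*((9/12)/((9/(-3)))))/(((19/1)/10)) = -15/19 = -0.79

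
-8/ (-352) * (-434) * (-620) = 67270/11 = 6115.45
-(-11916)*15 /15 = 11916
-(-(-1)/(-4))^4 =-1/256 = 0.00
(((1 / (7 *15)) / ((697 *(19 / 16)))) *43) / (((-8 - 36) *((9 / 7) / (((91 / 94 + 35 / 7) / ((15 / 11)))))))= -946/24713775 = 0.00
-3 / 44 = -0.07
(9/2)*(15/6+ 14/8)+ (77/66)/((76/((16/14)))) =8729/456 = 19.14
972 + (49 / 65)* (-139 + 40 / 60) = 33841/39 = 867.72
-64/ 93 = -0.69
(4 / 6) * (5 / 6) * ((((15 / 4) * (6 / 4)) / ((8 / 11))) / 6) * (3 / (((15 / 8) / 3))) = 55/16 = 3.44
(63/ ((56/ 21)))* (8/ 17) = 189/17 = 11.12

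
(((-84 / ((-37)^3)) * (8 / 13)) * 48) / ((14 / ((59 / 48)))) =2832/658489 = 0.00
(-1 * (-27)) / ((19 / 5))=135/19 = 7.11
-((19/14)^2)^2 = -3.39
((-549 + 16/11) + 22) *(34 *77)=-1375878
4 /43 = 0.09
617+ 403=1020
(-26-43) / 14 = -69/14 = -4.93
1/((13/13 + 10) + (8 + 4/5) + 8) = 5/139 = 0.04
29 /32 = 0.91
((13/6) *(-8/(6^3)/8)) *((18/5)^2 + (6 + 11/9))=-59033/291600 = -0.20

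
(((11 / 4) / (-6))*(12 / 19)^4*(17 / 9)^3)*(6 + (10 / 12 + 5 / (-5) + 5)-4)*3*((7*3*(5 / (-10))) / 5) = 21.16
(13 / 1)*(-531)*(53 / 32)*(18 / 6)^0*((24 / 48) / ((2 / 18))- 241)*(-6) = -519153921/32 = -16223560.03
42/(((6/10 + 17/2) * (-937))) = -60/12181 = 0.00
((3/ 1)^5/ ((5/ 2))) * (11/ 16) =2673/40 = 66.82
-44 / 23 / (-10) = 22/115 = 0.19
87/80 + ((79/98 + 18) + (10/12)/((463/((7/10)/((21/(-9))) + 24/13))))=469445337/23594480 = 19.90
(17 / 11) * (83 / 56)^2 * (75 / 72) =2927825/827904 = 3.54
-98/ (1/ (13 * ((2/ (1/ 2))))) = -5096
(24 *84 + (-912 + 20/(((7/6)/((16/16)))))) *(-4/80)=-1962/35 = -56.06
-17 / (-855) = 17/855 = 0.02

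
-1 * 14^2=-196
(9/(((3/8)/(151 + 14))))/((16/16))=3960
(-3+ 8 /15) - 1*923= -13882/15 = -925.47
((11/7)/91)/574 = 11/365638 = 0.00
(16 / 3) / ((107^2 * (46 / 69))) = 8/11449 = 0.00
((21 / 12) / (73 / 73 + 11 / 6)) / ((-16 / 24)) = -63/68 = -0.93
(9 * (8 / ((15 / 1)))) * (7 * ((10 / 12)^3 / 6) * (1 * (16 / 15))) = 280/81 = 3.46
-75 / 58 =-1.29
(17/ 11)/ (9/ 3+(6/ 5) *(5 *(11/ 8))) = 68/495 = 0.14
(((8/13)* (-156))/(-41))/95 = 96/3895 = 0.02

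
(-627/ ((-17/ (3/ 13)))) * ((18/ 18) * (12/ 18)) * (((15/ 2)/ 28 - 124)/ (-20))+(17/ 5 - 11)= 261839/9520 = 27.50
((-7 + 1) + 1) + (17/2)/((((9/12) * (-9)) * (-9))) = -1181/243 = -4.86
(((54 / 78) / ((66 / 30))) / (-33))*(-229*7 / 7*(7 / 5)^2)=33663/7865 = 4.28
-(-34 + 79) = -45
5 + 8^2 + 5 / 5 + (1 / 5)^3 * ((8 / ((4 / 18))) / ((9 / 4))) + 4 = 9266/125 = 74.13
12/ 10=1.20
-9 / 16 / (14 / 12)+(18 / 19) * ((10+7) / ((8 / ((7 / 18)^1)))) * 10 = 7817/1064 = 7.35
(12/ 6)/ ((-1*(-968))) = 1/484 = 0.00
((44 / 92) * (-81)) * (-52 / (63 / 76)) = 391248/161 = 2430.11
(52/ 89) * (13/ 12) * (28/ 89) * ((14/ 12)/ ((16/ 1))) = 8281/570312 = 0.01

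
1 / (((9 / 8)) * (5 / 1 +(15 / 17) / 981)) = 1853/10425 = 0.18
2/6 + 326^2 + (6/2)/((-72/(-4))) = 212553/2 = 106276.50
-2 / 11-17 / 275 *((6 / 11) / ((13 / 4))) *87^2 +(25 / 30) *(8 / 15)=-27700418/353925 = -78.27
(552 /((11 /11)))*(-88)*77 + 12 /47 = -175796532/47 = -3740351.74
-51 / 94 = -0.54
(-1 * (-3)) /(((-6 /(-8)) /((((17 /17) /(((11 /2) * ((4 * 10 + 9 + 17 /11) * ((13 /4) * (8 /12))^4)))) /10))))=1296/19849895 = 0.00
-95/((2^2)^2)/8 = -95/128 = -0.74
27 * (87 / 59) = 2349/59 = 39.81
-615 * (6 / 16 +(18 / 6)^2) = -5765.62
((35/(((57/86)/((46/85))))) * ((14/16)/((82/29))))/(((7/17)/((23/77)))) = 659663/102828 = 6.42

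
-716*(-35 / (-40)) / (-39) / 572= 1253/44616 = 0.03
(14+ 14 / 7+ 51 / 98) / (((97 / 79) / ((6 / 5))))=383703/23765 = 16.15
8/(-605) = -0.01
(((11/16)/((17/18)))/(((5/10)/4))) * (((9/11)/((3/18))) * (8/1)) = 3888/17 = 228.71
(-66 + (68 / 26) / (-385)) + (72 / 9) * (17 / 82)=-64.35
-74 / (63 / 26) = -1924/63 = -30.54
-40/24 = -5/3 = -1.67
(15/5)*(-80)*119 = -28560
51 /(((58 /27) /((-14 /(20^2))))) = -9639/11600 = -0.83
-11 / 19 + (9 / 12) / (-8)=-409/608 = -0.67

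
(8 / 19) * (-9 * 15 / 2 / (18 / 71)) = -2130/19 = -112.11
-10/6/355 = -1/213 = 0.00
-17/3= -5.67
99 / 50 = 1.98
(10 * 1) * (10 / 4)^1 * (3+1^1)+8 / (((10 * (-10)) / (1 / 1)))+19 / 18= 45439/450 = 100.98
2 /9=0.22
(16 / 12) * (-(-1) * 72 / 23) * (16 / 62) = 768/713 = 1.08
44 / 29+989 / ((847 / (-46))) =-1282058/24563 = -52.19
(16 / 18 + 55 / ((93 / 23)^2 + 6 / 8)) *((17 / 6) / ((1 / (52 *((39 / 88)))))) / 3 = 320072311/3582117 = 89.35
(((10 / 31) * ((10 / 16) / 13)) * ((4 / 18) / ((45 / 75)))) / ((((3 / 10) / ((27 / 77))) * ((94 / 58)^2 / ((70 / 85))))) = 1051250/499417347 = 0.00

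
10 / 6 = 1.67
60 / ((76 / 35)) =525/19 = 27.63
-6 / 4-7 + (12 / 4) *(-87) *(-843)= 440029/2 = 220014.50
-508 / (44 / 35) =-4445/11 = -404.09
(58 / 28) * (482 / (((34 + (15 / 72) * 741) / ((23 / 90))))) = 642988/474705 = 1.35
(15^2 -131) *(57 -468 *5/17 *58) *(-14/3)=59110772/17 = 3477104.24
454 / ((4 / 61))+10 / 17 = 6924.09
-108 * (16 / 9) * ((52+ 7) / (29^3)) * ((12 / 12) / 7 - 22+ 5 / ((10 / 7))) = 1455648/170723 = 8.53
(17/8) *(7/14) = 17/16 = 1.06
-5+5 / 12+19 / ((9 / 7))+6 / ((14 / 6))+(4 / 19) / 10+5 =425819/23940 = 17.79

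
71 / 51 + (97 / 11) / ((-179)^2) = 25028968/17975001 = 1.39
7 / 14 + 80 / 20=9/2 = 4.50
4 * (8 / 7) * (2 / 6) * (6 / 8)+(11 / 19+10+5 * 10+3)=8608/133 = 64.72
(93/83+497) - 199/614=25368699/50962 = 497.80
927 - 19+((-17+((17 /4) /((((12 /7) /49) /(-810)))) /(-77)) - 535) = 143783/88 = 1633.90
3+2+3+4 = 12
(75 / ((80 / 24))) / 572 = 45/1144 = 0.04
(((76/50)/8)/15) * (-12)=-19/125 = -0.15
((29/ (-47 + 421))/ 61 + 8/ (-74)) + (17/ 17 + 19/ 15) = 27347267/12661770 = 2.16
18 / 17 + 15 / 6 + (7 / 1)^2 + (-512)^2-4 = 8914547/34 = 262192.56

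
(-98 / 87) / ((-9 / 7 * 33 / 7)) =4802/25839 = 0.19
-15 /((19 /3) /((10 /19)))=-1.25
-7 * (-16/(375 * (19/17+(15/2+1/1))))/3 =3808/367875 = 0.01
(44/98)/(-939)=-22/46011 = 0.00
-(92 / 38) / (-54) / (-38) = -23/19494 = 0.00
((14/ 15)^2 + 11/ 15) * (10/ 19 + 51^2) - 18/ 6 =938476/225 = 4171.00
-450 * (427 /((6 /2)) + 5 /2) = -65175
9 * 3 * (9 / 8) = 243/8 = 30.38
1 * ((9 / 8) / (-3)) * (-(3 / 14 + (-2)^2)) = 177/112 = 1.58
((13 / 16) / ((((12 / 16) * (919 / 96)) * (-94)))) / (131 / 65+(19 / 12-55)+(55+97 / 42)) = -94640/464454329 = 0.00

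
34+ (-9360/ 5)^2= 3504418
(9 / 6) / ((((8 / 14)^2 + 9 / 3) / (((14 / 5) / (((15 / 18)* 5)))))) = 6174/20375 = 0.30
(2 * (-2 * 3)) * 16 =-192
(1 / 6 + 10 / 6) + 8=59/6 = 9.83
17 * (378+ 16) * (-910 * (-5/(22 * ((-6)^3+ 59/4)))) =-1741480/253 = -6883.32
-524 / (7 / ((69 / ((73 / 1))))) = -36156/511 = -70.76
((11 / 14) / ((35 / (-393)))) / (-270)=1441/44100 = 0.03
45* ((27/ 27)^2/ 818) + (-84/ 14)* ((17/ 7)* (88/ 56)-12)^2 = -789103263/1964018 = -401.78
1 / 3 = 0.33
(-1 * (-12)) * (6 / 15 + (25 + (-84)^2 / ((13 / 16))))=6793572/65 = 104516.49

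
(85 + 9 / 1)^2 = 8836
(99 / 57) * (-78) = -2574/19 = -135.47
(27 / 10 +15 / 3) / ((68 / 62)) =2387/340 = 7.02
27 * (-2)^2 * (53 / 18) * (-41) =-13038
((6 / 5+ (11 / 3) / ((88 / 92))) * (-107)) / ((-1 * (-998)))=-16157/29940 = -0.54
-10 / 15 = -0.67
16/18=8/9 = 0.89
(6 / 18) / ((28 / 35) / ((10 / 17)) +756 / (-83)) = -2075/48234 = -0.04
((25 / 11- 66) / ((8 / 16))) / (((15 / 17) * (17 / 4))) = -5608/165 = -33.99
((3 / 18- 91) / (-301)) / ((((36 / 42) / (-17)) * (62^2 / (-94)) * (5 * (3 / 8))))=87091/1115721 = 0.08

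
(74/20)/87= 37/870 = 0.04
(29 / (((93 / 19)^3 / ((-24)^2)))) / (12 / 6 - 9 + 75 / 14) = -178224256/2055579 = -86.70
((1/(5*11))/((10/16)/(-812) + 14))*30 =12992/333443 = 0.04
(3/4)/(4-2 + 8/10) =15/56 = 0.27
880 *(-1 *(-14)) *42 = 517440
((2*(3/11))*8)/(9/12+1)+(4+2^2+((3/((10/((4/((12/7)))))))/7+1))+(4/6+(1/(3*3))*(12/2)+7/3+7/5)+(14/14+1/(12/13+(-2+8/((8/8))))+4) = 21.80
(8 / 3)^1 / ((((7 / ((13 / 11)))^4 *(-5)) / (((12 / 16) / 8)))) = -28561/703060820 = 0.00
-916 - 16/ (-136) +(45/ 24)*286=-25815/68 = -379.63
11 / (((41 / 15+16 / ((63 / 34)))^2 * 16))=1091475/205176976 = 0.01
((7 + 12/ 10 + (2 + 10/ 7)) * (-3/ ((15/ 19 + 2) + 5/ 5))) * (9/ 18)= -7733/1680 = -4.60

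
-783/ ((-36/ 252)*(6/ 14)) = 12789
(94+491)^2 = 342225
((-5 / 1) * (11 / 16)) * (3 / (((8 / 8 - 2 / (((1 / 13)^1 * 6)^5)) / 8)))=64152/73481 = 0.87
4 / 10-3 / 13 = 11/65 = 0.17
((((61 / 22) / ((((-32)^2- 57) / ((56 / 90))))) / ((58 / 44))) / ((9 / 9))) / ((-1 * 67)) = -1708/84549645 = 0.00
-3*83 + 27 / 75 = -6216/25 = -248.64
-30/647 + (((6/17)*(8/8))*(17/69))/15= -9056/223215 = -0.04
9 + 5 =14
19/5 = 3.80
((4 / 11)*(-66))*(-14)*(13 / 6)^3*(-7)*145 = -31219370/9 = -3468818.89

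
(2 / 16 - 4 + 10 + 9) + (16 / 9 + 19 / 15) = 6541/360 = 18.17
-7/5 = -1.40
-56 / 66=-28/33 = -0.85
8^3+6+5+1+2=526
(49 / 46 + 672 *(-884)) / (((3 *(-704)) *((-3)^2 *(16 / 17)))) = 464544703/13989888 = 33.21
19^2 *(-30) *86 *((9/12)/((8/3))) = -2095605/8 = -261950.62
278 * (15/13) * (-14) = -58380/13 = -4490.77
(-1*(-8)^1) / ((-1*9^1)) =-8/9 = -0.89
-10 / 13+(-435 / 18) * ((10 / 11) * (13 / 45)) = -27475/3861 = -7.12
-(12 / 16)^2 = -9/16 = -0.56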